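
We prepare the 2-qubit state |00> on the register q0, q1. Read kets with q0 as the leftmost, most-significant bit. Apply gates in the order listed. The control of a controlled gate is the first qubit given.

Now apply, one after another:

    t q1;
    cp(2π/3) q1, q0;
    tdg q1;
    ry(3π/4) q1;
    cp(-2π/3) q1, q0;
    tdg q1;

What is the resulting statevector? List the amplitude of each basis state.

The final amplitudes are sqrt(2 - sqrt(2))/2 on |00>, -sqrt(sqrt(2) + 2)*exp(3*I*pi/4)/2 on |01>, 0 on |10>, 0 on |11>.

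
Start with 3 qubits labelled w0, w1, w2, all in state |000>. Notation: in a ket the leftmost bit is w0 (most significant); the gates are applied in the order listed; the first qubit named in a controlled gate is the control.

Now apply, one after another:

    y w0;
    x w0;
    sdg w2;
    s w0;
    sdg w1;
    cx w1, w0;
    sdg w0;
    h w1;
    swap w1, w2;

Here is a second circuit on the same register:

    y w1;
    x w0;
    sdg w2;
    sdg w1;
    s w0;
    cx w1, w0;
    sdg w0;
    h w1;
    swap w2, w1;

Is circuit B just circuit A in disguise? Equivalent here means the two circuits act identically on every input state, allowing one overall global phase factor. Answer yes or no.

No — the two circuits implement different unitaries, even allowing a global phase.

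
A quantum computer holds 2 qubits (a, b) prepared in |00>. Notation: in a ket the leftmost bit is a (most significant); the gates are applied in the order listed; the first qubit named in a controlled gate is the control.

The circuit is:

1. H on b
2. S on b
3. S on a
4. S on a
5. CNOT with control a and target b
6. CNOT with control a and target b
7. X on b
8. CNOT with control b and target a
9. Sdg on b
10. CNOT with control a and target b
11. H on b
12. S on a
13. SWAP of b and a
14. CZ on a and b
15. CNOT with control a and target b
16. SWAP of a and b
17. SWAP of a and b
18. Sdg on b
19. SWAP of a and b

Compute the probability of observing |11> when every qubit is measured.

The probability of measuring |11> is 1/4.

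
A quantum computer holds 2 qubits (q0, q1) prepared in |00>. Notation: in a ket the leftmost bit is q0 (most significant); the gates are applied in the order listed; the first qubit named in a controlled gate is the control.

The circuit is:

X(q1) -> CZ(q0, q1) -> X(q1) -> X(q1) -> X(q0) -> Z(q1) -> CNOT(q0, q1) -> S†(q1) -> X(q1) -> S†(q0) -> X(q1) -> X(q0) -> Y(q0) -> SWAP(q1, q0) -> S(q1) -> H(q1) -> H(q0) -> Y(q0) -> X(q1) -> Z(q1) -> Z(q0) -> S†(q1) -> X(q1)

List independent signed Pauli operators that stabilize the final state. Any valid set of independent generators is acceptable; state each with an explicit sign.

The final state is stabilized by the group generated by +XI, +IY; other independent generating sets are equally valid.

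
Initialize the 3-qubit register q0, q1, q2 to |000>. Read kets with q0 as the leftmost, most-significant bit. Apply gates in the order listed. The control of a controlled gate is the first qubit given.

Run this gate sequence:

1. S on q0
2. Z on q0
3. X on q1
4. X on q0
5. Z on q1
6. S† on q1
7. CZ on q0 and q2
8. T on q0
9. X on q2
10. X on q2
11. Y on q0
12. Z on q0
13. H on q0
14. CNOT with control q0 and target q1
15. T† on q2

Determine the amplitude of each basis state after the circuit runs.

The final amplitudes are sqrt(2)*exp(I*pi/4)/2 on |010>, sqrt(2)*exp(I*pi/4)/2 on |100>, and 0 on every other basis state.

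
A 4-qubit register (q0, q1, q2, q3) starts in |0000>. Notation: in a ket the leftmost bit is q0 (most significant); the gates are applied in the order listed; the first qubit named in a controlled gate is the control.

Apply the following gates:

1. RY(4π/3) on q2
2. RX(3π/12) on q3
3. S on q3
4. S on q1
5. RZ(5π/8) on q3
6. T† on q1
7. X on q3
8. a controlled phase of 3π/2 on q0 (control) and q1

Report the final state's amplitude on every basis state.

The resulting statevector has amplitude -sqrt(2 - sqrt(2))*exp(5*I*pi/16)/4 on |0000>, sqrt(sqrt(2) + 2)*exp(11*I*pi/16)/4 on |0001>, sqrt(6 - 3*sqrt(2))*exp(5*I*pi/16)/4 on |0010>, -sqrt(3*sqrt(2) + 6)*exp(11*I*pi/16)/4 on |0011>, and 0 on every other basis state.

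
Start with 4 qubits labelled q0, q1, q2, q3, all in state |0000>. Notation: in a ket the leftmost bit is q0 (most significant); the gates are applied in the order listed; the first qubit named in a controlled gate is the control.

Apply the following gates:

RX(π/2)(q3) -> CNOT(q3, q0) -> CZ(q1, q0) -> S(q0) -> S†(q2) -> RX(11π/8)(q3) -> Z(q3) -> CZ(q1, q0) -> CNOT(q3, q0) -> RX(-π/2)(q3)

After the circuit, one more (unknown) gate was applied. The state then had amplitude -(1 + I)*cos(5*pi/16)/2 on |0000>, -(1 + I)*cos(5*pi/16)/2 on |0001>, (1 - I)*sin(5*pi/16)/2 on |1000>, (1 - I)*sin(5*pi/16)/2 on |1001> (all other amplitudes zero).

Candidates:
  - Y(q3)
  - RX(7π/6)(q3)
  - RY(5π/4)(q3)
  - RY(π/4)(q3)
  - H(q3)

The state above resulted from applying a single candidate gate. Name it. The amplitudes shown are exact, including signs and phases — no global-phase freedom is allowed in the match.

The unique candidate consistent with the amplitudes is Y(q3).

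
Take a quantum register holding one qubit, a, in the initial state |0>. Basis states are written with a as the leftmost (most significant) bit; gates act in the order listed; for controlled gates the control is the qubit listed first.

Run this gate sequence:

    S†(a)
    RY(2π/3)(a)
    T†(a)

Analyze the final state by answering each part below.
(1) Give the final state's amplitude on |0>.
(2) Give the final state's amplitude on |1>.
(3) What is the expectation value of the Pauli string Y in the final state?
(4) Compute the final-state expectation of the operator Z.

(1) |0> carries amplitude 1/2 in the final state.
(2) The amplitude on |1> is -sqrt(3)*exp(3*I*pi/4)/2.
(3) In the final state, Y has expectation -sqrt(6)/4.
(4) The observable Z averages to -1/2.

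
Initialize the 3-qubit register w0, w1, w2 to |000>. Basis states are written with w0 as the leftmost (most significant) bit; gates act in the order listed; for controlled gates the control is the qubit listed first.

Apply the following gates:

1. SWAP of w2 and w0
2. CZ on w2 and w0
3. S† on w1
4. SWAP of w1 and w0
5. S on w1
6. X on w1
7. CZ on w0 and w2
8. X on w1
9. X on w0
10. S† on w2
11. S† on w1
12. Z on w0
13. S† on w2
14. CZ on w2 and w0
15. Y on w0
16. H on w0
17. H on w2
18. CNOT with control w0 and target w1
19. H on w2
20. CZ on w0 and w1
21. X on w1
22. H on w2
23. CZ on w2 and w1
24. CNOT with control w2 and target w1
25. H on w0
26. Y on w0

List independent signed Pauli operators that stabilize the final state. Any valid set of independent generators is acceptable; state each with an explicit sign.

One valid set of independent stabilizer generators is +XZZ, +ZXZ, -ZZX (any independent generating set of the same group is equally correct).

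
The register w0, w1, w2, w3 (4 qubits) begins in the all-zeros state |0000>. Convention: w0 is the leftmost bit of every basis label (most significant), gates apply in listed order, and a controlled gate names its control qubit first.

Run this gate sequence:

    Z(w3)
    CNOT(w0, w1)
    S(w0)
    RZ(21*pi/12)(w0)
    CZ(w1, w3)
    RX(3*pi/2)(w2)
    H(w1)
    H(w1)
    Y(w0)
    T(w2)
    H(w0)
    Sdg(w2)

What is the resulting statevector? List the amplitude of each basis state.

After the circuit, the state carries amplitude exp(5*I*pi/8)/2 on |0000>, exp(7*I*pi/8)/2 on |0010>, -exp(5*I*pi/8)/2 on |1000>, -exp(7*I*pi/8)/2 on |1010>, and 0 on every other basis state. Key observation: steps 7-8 multiply out to the identity, so the circuit reduces to the remaining gates.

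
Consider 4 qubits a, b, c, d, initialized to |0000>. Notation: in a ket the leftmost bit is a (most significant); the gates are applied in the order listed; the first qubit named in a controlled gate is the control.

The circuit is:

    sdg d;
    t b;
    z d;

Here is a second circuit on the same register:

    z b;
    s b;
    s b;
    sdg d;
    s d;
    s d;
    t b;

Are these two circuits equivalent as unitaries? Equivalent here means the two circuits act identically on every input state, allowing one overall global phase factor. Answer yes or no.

Yes: on every input state the two circuits agree up to one overall phase factor.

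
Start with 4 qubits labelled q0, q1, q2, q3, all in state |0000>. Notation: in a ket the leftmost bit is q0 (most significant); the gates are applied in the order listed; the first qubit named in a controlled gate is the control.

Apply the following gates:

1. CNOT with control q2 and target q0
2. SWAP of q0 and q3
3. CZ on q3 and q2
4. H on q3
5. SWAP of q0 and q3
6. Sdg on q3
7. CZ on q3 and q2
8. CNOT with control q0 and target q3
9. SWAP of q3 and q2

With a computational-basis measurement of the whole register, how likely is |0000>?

A full measurement returns |0000> with probability 1/2.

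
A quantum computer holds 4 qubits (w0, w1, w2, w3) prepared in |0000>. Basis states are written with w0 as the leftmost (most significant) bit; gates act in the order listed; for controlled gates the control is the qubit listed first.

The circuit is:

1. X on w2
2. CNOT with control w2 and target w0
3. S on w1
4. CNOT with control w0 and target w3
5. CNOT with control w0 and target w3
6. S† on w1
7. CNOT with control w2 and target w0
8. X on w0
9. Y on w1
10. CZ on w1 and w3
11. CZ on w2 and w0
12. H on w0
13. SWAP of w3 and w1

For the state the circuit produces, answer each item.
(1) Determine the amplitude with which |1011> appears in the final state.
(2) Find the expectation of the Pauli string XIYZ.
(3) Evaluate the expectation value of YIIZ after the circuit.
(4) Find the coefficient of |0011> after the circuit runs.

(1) |1011> carries amplitude sqrt(2)*I/2 in the final state. Key observation: gates 2-7 undo each other exactly, leaving only the rest of the circuit to track.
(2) The observable XIYZ averages to 0.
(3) The expectation value of YIIZ is 0.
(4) The final state's coefficient on |0011> equals -sqrt(2)*I/2.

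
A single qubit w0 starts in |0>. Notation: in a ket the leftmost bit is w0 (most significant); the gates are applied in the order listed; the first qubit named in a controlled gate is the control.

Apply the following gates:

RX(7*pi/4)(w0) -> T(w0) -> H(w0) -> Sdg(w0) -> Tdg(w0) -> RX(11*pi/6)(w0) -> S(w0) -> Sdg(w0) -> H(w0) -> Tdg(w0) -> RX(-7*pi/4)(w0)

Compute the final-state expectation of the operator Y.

The expectation value of Y is -sqrt(6)/16 + 1/4 + sqrt(3)/4 + 5*sqrt(2)/16.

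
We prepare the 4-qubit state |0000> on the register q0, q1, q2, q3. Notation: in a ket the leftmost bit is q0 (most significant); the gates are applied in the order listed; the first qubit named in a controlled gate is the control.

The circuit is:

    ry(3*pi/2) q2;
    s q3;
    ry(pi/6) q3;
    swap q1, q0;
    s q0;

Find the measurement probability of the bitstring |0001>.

A full measurement returns |0001> with probability 1/4 - sqrt(3)/8.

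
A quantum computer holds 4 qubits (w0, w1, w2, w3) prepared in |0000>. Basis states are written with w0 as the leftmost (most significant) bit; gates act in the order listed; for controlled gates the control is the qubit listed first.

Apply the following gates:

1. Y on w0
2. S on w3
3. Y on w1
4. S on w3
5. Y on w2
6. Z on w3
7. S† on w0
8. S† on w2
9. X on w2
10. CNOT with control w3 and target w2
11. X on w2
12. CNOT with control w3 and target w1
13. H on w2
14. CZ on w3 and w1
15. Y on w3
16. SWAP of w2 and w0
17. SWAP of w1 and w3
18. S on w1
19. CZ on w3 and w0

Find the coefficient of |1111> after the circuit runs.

The final state's coefficient on |1111> equals -sqrt(2)*I/2.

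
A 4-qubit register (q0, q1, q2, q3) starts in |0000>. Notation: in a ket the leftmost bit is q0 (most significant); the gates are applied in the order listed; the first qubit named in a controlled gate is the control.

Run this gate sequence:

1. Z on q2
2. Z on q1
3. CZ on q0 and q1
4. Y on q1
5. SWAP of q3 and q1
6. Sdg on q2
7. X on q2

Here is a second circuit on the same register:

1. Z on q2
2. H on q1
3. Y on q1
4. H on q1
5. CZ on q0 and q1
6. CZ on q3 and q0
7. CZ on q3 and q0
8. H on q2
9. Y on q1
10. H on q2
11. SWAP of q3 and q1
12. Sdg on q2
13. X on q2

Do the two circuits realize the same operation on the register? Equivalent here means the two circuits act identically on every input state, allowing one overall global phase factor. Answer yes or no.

No: there is an input state on which the two circuits produce genuinely different outputs (not merely differing by a phase).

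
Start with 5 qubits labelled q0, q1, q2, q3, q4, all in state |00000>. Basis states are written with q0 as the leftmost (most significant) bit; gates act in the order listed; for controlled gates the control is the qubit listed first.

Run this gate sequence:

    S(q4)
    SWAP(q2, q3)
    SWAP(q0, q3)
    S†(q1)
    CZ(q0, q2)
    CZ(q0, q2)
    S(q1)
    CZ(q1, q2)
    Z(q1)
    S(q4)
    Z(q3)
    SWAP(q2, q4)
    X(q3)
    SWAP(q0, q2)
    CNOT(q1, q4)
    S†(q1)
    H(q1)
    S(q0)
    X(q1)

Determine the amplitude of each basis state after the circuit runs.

After the circuit, the state carries amplitude sqrt(2)/2 on |00010>, sqrt(2)/2 on |01010>, and 0 on every other basis state. Key observation: gates 4-7 undo each other exactly, leaving only the rest of the circuit to track.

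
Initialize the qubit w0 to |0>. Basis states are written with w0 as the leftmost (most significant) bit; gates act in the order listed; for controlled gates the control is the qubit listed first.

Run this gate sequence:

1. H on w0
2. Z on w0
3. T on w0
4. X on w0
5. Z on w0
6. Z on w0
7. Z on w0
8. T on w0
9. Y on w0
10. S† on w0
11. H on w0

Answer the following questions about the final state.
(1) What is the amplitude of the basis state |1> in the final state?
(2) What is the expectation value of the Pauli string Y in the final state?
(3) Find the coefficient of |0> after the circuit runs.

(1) The amplitude on |1> is (1 + I)*exp(I*pi/4)/2.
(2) The expectation value of Y is -1.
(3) |0> carries amplitude -sqrt(2)/2 in the final state.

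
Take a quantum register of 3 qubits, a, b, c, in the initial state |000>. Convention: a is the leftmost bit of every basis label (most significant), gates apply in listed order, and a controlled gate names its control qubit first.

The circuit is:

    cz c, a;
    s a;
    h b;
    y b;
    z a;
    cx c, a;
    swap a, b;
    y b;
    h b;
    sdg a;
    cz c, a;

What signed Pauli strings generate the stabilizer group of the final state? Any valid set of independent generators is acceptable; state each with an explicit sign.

The final state is stabilized by the group generated by +YII, -IXI, +IIZ; other independent generating sets are equally valid.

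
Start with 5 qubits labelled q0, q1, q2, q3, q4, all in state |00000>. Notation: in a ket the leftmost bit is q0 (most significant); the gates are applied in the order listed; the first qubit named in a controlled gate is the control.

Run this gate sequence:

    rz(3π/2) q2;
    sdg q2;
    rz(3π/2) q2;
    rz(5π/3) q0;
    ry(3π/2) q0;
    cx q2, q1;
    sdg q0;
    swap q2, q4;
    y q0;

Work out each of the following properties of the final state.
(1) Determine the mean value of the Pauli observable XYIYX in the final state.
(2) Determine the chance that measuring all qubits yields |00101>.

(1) The expectation value of XYIYX is 0.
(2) Outcome |00101> occurs with probability 0.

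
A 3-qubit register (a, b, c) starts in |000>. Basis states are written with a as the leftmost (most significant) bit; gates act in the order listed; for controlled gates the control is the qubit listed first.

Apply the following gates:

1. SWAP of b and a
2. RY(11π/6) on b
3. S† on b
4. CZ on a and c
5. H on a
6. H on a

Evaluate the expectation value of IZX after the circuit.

The expectation value of IZX is 0. Key observation: gates 5-6 undo each other exactly, leaving only the rest of the circuit to track.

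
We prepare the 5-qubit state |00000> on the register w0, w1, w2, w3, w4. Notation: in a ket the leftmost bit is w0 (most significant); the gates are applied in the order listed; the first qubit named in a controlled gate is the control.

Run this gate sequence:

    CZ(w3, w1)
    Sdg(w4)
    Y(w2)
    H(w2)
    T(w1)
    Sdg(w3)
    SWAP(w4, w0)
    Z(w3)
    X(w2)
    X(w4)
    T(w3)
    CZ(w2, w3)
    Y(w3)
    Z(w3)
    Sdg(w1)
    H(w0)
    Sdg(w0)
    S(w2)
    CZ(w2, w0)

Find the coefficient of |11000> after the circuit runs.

The amplitude on |11000> is 0.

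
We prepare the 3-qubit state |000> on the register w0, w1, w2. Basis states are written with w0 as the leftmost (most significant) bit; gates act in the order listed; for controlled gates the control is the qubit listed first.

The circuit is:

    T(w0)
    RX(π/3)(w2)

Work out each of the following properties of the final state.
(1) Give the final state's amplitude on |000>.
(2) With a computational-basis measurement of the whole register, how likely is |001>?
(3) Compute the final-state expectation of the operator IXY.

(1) The final state's coefficient on |000> equals sqrt(3)/2.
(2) The probability of measuring |001> is 1/4.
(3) The observable IXY averages to 0.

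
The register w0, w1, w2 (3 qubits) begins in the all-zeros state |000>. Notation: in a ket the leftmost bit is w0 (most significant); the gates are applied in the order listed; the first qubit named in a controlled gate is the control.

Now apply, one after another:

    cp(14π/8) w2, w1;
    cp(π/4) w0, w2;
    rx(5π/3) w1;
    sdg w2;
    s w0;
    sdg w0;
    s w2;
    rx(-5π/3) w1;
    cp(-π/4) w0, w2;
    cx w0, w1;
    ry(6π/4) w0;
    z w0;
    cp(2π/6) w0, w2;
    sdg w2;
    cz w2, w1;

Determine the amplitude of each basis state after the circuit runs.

The final amplitudes are -sqrt(2)/2 on |000>, -sqrt(2)/2 on |100>, and 0 on every other basis state. Key observation: gates 2-9 undo each other exactly, leaving only the rest of the circuit to track.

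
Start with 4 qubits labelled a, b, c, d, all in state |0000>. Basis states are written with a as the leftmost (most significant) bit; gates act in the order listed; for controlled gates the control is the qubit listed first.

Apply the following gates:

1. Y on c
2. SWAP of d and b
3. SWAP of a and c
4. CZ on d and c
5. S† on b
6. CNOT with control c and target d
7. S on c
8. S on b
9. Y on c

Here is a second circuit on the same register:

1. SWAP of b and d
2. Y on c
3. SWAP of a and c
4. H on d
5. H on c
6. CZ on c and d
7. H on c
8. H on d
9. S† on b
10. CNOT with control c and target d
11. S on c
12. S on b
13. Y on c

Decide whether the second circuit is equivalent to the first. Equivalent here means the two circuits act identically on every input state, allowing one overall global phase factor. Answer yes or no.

No: there is an input state on which the two circuits produce genuinely different outputs (not merely differing by a phase).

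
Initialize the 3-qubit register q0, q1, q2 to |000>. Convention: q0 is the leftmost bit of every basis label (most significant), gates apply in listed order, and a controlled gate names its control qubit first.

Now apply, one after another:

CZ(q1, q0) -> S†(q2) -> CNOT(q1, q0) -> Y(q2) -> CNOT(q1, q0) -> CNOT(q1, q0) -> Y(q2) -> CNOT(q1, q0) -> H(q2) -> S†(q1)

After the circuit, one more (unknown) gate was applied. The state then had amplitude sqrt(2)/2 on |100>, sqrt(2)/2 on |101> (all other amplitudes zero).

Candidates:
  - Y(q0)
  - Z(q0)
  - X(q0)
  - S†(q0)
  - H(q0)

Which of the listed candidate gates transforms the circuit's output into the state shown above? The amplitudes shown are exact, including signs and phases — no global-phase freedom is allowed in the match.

The applied gate was X(q0). Key observation: steps 3-8 multiply out to the identity, so the circuit reduces to the remaining gates.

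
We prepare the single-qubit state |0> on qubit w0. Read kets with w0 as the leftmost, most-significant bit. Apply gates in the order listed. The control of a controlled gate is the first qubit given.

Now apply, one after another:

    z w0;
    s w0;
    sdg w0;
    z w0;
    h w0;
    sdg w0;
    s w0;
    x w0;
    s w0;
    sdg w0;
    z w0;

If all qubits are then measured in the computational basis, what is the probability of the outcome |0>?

The probability of measuring |0> is 1/2.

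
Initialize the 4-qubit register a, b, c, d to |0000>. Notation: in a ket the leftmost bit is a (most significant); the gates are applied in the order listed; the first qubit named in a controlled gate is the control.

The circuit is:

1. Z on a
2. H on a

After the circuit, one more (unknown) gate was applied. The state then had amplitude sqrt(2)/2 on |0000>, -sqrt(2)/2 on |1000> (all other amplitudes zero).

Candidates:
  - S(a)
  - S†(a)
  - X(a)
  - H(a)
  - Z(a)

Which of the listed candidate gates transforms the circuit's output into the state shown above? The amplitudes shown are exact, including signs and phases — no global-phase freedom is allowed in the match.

The unique candidate consistent with the amplitudes is Z(a).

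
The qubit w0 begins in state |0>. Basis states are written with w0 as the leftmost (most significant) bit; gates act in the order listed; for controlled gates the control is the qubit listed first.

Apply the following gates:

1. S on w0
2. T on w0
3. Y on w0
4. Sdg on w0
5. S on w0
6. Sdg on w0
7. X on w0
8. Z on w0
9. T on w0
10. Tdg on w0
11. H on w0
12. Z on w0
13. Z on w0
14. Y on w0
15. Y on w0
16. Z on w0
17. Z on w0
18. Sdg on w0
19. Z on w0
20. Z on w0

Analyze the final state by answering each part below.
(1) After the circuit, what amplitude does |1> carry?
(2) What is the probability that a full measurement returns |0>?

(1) The final state's coefficient on |1> equals -sqrt(2)*I/2.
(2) A full measurement returns |0> with probability 1/2.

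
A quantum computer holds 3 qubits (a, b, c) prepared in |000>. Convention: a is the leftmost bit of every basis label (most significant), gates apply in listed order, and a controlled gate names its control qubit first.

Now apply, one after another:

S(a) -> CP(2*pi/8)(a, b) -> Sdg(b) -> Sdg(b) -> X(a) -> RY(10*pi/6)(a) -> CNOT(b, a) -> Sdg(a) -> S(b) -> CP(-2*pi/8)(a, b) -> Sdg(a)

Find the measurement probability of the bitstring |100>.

A full measurement returns |100> with probability 3/4.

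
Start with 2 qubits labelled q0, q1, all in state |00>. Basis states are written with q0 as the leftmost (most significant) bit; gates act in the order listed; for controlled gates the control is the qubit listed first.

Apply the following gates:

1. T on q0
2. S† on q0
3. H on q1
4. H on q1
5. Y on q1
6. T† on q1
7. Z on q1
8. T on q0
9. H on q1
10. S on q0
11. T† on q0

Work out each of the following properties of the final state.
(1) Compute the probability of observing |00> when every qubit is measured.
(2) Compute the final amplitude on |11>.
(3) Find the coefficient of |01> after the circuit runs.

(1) Outcome |00> occurs with probability 1/2.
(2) |11> carries amplitude 0 in the final state.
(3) |01> carries amplitude sqrt(2)*exp(I*pi/4)/2 in the final state.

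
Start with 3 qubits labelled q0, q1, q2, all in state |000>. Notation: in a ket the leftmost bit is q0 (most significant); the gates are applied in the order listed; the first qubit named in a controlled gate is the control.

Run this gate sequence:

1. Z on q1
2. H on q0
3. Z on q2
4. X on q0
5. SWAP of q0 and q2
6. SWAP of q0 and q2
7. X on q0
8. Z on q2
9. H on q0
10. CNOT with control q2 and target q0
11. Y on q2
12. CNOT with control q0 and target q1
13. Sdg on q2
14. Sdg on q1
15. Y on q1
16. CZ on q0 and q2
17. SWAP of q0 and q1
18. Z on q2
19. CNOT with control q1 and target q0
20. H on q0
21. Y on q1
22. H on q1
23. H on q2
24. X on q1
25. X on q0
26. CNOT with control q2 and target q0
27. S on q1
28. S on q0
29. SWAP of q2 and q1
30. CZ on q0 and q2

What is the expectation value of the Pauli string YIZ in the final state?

In the final state, YIZ has expectation -1.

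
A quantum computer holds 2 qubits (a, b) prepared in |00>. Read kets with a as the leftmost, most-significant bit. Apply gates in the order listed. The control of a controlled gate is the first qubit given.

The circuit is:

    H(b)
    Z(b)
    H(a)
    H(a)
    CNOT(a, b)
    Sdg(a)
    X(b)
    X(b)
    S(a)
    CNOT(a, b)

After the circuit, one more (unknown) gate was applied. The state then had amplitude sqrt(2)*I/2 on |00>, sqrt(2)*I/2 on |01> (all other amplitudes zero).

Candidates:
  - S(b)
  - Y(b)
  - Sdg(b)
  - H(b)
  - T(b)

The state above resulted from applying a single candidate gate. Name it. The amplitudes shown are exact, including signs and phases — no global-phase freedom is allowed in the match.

The applied gate was Y(b). Key observation: steps 5-10 multiply out to the identity, so the circuit reduces to the remaining gates.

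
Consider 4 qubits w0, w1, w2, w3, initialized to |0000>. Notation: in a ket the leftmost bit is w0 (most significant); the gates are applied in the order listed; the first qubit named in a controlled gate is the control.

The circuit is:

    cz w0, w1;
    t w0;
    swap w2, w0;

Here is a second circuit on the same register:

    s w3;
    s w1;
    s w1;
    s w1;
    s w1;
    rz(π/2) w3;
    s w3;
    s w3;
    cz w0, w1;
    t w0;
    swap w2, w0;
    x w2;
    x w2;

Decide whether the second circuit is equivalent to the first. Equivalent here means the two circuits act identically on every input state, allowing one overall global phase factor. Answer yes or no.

Yes — the two circuits implement the same unitary up to a global phase.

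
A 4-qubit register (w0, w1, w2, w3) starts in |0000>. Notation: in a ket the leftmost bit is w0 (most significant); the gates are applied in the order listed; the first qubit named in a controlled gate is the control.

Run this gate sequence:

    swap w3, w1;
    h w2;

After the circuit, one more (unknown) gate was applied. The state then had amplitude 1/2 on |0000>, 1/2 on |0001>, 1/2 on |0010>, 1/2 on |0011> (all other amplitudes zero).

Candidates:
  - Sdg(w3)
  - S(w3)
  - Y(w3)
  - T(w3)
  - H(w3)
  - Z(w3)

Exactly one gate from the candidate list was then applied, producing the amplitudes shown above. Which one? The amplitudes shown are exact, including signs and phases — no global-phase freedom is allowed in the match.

It was H(w3) that produced the state shown.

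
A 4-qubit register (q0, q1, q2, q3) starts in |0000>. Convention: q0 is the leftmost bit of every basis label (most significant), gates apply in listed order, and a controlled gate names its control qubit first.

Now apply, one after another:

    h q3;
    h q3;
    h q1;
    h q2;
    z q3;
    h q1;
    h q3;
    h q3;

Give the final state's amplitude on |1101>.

The amplitude on |1101> is 0.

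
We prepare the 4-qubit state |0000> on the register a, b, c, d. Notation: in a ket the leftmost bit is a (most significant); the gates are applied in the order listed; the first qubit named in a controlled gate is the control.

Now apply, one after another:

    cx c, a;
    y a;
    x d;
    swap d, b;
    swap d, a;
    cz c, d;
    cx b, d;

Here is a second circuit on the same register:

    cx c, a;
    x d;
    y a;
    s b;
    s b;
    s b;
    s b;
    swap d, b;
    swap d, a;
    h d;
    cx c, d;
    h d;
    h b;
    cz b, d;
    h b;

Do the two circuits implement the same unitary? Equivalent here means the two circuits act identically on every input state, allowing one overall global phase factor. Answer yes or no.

No: there is an input state on which the two circuits produce genuinely different outputs (not merely differing by a phase).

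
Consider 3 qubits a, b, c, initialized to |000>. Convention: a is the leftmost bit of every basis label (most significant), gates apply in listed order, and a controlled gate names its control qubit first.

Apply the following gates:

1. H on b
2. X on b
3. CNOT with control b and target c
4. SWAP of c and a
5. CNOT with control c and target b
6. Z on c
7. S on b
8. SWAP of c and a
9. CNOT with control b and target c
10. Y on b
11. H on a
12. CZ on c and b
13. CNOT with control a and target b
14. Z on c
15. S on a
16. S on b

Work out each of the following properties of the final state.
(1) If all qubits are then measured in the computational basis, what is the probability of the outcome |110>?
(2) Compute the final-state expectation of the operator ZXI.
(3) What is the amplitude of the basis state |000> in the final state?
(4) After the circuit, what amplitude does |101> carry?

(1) A full measurement returns |110> with probability 1/4.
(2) In the final state, ZXI has expectation -1.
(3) The final state's coefficient on |000> equals 1/2.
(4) The final state's coefficient on |101> equals 0.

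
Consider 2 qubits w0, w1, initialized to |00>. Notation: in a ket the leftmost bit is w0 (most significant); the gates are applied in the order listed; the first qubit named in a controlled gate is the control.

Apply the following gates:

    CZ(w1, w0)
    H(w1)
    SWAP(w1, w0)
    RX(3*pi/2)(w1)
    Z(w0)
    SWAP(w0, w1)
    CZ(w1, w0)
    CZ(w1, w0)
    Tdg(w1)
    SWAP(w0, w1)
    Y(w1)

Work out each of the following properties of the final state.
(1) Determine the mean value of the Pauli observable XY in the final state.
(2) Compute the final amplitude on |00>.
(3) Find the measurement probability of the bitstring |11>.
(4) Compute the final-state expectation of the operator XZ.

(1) In the final state, XY has expectation -sqrt(2)/2. Key observation: the block from step 7 through step 8 cancels to the identity and can be dropped.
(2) The final state's coefficient on |00> equals -1/2.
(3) Outcome |11> occurs with probability 1/4.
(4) The observable XZ averages to 0.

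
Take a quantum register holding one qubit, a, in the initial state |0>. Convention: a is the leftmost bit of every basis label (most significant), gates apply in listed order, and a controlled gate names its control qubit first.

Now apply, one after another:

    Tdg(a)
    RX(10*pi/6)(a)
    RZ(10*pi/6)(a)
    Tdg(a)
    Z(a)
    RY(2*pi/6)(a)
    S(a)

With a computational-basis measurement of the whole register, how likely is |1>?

A full measurement returns |1> with probability -3*sqrt(6)/32 - 3*sqrt(2)/32 + 3/8.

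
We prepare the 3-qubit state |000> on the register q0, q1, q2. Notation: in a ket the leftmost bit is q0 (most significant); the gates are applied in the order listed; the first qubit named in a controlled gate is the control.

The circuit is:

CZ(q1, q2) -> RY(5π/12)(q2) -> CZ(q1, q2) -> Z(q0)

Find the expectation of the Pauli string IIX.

The observable IIX averages to sqrt(2)/4 + sqrt(6)/4.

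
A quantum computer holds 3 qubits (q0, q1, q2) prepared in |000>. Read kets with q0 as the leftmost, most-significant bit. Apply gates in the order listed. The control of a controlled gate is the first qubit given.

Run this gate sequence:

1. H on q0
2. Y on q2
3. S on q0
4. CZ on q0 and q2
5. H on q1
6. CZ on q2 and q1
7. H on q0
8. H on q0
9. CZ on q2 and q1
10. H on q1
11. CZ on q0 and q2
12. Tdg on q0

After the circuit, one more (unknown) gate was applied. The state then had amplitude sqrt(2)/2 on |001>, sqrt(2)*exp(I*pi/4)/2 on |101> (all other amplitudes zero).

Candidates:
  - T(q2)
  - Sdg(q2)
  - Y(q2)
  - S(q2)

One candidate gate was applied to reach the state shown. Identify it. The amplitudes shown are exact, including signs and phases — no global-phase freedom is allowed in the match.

It was Sdg(q2) that produced the state shown.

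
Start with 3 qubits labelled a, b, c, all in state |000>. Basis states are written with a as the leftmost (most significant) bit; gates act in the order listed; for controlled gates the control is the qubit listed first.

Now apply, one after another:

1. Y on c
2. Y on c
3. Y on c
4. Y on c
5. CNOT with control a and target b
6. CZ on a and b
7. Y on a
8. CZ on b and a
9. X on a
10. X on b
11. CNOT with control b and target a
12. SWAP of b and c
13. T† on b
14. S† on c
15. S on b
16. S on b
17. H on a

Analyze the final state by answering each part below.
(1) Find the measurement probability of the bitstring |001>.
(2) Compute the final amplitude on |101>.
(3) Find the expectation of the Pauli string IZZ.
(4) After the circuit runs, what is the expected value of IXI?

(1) A full measurement returns |001> with probability 1/2. Key observation: steps 1-4 multiply out to the identity, so the circuit reduces to the remaining gates.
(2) |101> carries amplitude -sqrt(2)/2 in the final state.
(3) In the final state, IZZ has expectation -1.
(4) The expectation value of IXI is 0.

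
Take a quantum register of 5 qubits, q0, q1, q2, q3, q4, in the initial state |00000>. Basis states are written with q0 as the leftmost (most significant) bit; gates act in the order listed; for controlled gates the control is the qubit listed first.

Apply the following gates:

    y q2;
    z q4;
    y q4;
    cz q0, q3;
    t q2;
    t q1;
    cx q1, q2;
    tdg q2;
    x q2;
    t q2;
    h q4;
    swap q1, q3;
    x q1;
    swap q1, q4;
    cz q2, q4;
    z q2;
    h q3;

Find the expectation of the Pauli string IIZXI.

In the final state, IIZXI has expectation 1.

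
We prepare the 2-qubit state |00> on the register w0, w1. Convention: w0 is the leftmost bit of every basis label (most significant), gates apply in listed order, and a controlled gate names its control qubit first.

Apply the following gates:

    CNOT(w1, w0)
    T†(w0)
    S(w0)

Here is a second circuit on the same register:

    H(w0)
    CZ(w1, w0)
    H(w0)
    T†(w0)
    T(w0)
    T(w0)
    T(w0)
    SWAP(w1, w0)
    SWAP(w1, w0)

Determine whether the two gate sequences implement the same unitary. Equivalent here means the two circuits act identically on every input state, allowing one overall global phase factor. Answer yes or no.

No, they are not equivalent — no single phase factor reconciles the two unitaries.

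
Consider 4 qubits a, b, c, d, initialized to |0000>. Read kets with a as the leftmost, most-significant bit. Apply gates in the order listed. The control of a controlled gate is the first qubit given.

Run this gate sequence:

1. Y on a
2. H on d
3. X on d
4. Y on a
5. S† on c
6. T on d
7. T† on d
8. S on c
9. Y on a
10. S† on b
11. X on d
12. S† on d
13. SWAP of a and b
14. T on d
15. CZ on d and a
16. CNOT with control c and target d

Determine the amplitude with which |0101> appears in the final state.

|0101> carries amplitude sqrt(2)*exp(I*pi/4)/2 in the final state. Key observation: steps 4-9 multiply out to the identity, so the circuit reduces to the remaining gates.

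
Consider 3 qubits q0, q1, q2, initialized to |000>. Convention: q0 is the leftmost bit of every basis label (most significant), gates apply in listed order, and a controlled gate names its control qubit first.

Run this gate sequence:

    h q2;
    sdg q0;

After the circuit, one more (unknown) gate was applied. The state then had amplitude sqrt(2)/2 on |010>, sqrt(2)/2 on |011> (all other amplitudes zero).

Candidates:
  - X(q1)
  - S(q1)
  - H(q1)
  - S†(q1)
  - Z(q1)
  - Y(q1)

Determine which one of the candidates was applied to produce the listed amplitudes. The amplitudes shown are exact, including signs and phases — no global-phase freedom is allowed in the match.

The applied gate was X(q1).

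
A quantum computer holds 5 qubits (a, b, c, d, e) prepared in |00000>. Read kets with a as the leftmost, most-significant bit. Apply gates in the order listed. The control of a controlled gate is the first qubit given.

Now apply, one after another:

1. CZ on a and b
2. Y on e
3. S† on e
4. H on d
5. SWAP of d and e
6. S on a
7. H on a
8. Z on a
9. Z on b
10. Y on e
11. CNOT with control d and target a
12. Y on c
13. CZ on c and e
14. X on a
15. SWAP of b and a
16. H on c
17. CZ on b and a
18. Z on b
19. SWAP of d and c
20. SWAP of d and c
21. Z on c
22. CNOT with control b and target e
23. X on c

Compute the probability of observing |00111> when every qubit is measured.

A full measurement returns |00111> with probability 1/8. Key observation: steps 19-20 multiply out to the identity, so the circuit reduces to the remaining gates.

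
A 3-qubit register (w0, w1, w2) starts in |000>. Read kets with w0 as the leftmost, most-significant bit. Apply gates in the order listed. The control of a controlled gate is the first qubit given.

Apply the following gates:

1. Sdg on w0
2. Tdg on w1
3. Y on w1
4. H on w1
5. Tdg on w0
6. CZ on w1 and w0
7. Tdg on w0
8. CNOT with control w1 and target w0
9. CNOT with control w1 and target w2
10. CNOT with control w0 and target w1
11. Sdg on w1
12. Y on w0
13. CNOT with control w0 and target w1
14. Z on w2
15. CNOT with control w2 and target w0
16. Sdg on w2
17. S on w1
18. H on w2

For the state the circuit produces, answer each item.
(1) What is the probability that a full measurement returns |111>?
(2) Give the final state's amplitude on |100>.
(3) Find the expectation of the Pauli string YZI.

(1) A full measurement returns |111> with probability 1/4.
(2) The amplitude on |100> is -I/2.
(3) The expectation value of YZI is 0.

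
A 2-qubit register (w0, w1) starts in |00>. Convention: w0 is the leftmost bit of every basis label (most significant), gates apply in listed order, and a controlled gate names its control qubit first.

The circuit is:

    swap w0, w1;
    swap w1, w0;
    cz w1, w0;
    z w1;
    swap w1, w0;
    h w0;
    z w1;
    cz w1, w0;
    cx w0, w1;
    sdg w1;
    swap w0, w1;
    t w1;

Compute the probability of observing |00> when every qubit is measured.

The probability of measuring |00> is 1/2.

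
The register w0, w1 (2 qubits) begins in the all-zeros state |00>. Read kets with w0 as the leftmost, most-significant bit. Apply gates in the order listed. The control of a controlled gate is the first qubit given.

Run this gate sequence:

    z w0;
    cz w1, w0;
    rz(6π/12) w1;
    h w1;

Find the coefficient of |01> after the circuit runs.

The final state's coefficient on |01> equals -sqrt(2)*exp(3*I*pi/4)/2.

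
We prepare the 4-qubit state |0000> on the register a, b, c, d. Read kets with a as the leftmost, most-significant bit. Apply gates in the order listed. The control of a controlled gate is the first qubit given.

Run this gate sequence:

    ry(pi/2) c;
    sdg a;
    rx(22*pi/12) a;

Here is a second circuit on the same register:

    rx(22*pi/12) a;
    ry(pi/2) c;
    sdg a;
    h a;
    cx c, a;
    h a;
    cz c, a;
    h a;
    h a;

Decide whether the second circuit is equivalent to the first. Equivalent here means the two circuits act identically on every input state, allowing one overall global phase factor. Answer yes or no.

No, they are not equivalent — no single phase factor reconciles the two unitaries.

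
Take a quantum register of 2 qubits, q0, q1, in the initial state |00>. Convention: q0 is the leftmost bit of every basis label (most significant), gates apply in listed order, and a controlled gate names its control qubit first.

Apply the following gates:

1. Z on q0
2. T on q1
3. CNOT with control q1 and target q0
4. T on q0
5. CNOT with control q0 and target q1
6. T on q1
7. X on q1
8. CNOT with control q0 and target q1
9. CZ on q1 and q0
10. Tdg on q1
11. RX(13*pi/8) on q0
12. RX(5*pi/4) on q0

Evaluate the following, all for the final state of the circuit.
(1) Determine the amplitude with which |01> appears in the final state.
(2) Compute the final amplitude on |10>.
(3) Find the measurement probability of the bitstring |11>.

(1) |01> carries amplitude sqrt(1/2 - sqrt(2)/4)*exp(-I*pi/4)*cos(3*pi/16) - sqrt(sqrt(2)/4 + 1/2)*exp(-I*pi/4)*sin(3*pi/16) in the final state.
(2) |10> carries amplitude 0 in the final state.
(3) A full measurement returns |11> with probability -sqrt(2)*sin(3*pi/16)**2/4 + sin(3*pi/16)**2/2 + sqrt(2)*cos(3*pi/16)**2/4 + 2*sqrt(1/2 - sqrt(2)/4)*sqrt(sqrt(2)/4 + 1/2)*sin(3*pi/16)*cos(3*pi/16) + cos(3*pi/16)**2/2.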